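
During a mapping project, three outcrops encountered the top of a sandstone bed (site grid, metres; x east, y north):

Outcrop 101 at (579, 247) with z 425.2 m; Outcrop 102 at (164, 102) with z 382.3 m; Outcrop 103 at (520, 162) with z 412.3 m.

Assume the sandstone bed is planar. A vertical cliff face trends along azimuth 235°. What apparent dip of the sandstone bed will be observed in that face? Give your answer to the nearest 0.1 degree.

Let the plane be z = a·x + b·y + c.
Outcrop 102−Outcrop 101: −415a − 145b = −42.9;  Outcrop 103−Outcrop 101: −59a − 85b = −12.9.
Solving gives a = 0.06647, b = 0.10563.
Unit vector along 235° is (sin 235°, cos 235°) = (-0.8192, -0.5736).
Slope in that direction = a·(-0.8192) + b·(-0.5736) = −0.11503.
Apparent dip = arctan|0.11503| = 6.6° (true dip is 7.1°, so apparent ≤ true as expected).

6.6°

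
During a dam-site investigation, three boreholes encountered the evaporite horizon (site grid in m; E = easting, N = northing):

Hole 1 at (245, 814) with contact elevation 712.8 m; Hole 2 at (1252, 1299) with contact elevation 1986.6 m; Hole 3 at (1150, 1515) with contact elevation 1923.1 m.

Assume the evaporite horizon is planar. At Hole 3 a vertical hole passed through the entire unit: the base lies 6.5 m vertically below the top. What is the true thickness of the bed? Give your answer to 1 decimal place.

4.2 m

Two edge vectors: Hole 1→Hole 2 = (1007, 485, 1273.8), Hole 1→Hole 3 = (905, 701, 1210.3).
Normal n = (Hole 1→Hole 2) × (Hole 1→Hole 3) = (-305938.3, -65983.1, 266982).
So ∂z/∂E = −n_x/n_z = 1.14591 and ∂z/∂N = −n_y/n_z = 0.24714.
|∇z| = √(a²+b²) = 1.17226, so dip δ = arctan(1.17226) = 49.53°.
True thickness = vertical thickness × cos δ = 6.5 × cos 49.53° = 4.2 m.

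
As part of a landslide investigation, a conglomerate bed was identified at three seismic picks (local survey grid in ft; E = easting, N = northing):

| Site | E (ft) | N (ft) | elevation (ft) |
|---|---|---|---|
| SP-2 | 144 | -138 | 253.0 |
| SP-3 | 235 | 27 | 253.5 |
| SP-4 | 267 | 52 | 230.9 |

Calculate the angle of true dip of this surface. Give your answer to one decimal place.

54.9°

Let the plane be z = a·E + b·N + c.
SP-3−SP-2: 91a + 165b = 0.5;  SP-4−SP-2: 123a + 190b = −22.1.
Solving gives a = −1.24509, b = 0.68972.
Gradient magnitude |∇z| = √(a² + b²) = √(1.55025 + 0.47571) = 1.42336.
True dip = arctan(1.42336) = 54.9°, dipping toward ESE (azimuth ≈ 119°).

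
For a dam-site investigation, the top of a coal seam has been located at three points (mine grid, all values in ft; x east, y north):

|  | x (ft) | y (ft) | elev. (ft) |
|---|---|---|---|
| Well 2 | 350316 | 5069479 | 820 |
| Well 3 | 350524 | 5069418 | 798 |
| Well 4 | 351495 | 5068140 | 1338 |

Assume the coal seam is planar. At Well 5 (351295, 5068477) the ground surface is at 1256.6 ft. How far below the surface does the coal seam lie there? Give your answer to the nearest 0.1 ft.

77.6 ft

Let the plane be z = a·x + b·y + c.
Well 3−Well 2: 208a − 61b = −22;  Well 4−Well 2: 1179a − 1339b = 518.
Solving gives a = −0.295537603, b = −0.647079039.
Then c = 820 − a·350316 − b·5069479 = 3384705.15.
At (351295, 5068477): z_contact = −103820.88 − 3279705.23 + 3384705.15 = 1179.04 ft.
Depth below ground = 1256.6 − 1179.04 = 77.6 ft.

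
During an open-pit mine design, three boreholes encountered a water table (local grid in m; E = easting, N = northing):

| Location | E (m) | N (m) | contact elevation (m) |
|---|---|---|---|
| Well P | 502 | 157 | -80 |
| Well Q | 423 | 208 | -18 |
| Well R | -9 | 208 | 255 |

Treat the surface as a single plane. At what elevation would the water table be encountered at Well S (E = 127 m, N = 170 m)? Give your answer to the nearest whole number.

160 m

Two edge vectors: Well P→Well Q = (-79, 51, 62), Well P→Well R = (-511, 51, 335).
Normal n = (Well P→Well Q) × (Well P→Well R) = (13923, -5217, 22032).
So ∂z/∂E = −n_x/n_z = −0.63194 and ∂z/∂N = −n_y/n_z = 0.23679.
Intercept c from Well P: -80 + 317.24 − 37.18 = 200.06.
At (127, 170): z = −80.3 + 40.3 + 200.06 = 160.1 m.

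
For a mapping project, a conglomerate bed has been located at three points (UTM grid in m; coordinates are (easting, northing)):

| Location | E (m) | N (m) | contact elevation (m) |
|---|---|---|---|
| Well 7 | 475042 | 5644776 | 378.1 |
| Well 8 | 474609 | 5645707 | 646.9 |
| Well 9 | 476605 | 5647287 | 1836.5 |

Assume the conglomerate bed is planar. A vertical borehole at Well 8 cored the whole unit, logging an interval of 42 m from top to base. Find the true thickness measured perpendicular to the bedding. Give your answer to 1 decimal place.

37.7 m

Let the plane be z = a·E + b·N + c.
Well 8−Well 7: −433a + 931b = 268.8;  Well 9−Well 7: 1563a + 2511b = 1458.4.
Solving gives a = 0.26857, b = 0.41363.
|∇z| = √(a²+b²) = 0.49317, so dip δ = arctan(0.49317) = 26.25°.
True thickness = vertical thickness × cos δ = 42 × cos 26.25° = 37.7 m.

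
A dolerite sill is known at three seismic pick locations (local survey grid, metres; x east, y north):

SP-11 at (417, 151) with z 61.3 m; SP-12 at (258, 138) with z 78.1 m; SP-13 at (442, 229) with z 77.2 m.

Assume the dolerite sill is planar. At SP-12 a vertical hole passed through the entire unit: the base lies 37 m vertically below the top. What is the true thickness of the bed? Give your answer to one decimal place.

35.7 m

Let the plane be z = a·x + b·y + c.
SP-12−SP-11: −159a − 13b = 16.8;  SP-13−SP-11: 25a + 78b = 15.9.
Solving gives a = −0.12562, b = 0.24411.
|∇z| = √(a²+b²) = 0.27453, so dip δ = arctan(0.27453) = 15.35°.
True thickness = vertical thickness × cos δ = 37 × cos 15.35° = 35.7 m.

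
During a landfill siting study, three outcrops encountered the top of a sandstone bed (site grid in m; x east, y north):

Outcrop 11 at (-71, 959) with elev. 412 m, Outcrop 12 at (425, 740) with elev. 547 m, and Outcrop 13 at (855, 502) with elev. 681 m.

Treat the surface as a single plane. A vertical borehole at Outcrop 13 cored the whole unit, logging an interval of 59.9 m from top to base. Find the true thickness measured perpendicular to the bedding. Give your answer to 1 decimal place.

Let the plane be z = a·x + b·y + c.
Outcrop 12−Outcrop 11: 496a − 219b = 135;  Outcrop 13−Outcrop 11: 926a − 457b = 269.
Solving gives a = 0.11659, b = −0.35237.
|∇z| = √(a²+b²) = 0.37116, so dip δ = arctan(0.37116) = 20.36°.
True thickness = vertical thickness × cos δ = 59.9 × cos 20.36° = 56.2 m.

56.2 m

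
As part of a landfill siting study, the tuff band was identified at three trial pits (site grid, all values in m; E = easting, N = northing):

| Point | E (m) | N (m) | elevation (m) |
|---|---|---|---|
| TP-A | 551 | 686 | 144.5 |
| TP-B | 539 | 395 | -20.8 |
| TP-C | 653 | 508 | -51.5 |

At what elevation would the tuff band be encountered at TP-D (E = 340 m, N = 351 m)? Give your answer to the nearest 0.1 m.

125.3 m

Let the plane be z = a·E + b·N + c.
TP-B−TP-A: −12a − 291b = −165.3;  TP-C−TP-A: 102a − 178b = −196.
Solving gives a = −0.86783, b = 0.60383.
Then c = 144.5 − a·551 − b·686 = 208.45.
At (340, 351): z = −295.1 + 211.9 + 208.45 = 125.3 m.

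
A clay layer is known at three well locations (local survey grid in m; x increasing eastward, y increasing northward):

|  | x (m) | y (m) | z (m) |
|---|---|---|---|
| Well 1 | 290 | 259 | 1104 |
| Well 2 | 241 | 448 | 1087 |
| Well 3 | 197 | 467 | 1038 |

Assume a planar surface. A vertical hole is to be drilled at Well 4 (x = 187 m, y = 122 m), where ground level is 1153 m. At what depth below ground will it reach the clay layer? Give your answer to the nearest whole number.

Let the plane be z = a·x + b·y + c.
Well 2−Well 1: −49a + 189b = −17;  Well 3−Well 1: −93a + 208b = −66.
Solving gives a = 1.21029, b = 0.22383.
Then c = 1104 − a·290 − b·259 = 695.04.
At (187, 122): z_contact = 226.3 + 27.3 + 695.04 = 948.7 m.
Depth below ground = 1153 − 948.7 = 204 m.

204 m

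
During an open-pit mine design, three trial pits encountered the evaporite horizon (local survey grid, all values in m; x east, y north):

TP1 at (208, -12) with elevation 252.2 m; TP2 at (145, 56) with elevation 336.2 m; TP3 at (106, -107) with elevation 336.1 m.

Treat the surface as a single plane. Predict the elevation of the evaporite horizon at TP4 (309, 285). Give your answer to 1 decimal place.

220.7 m

Let the plane be z = a·x + b·y + c.
TP2−TP1: −63a + 68b = 84;  TP3−TP1: −102a − 95b = 83.9.
Solving gives a = −1.05914, b = 0.25403.
Then c = 252.2 − a·208 − b·-12 = 475.55.
At (309, 285): z = −327.3 + 72.4 + 475.55 = 220.7 m.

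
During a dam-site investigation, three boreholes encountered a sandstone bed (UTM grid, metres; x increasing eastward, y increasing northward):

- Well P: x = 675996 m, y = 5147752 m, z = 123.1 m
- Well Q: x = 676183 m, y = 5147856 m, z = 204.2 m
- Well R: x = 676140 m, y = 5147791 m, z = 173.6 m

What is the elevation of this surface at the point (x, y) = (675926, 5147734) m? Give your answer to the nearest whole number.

99 m

Let the plane be z = a·x + b·y + c.
Well Q−Well P: 187a + 104b = 81.1;  Well R−Well P: 144a + 39b = 50.5.
Solving gives a = 0.27191201, b = 0.29088898.
Then c = 123.1 − a·675996 − b·5147752 = −1681112.64.
At (675926, 5147734): z = 183792.4 + 1497419.1 − 1681112.64 = 98.8 m.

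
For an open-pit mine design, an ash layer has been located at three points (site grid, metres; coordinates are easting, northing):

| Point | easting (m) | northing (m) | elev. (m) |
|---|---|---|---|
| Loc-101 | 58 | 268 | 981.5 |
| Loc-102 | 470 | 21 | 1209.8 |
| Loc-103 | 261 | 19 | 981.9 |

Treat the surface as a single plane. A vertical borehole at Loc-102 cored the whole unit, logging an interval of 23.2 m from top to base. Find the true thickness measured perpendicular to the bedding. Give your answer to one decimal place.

13.5 m

Two edge vectors: Loc-101→Loc-102 = (412, -247, 228.3), Loc-101→Loc-103 = (203, -249, 0.4).
Normal n = (Loc-101→Loc-102) × (Loc-101→Loc-103) = (56747.9, 46180.1, -52447).
So ∂z/∂easting = −n_x/n_z = 1.08200 and ∂z/∂northing = −n_y/n_z = 0.88051.
|∇z| = √(a²+b²) = 1.39500, so dip δ = arctan(1.39500) = 54.37°.
True thickness = vertical thickness × cos δ = 23.2 × cos 54.37° = 13.5 m.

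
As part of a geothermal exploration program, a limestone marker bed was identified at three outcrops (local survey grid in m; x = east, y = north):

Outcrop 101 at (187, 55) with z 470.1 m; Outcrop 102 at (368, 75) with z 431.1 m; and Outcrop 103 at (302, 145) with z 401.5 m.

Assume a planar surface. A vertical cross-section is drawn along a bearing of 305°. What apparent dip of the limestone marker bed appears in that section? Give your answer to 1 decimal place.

11.3°

Two edge vectors: Outcrop 101→Outcrop 102 = (181, 20, -39), Outcrop 101→Outcrop 103 = (115, 90, -68.6).
Normal n = (Outcrop 101→Outcrop 102) × (Outcrop 101→Outcrop 103) = (2138, 7931.6, 13990).
So ∂z/∂x = −n_x/n_z = −0.15282 and ∂z/∂y = −n_y/n_z = −0.56695.
Unit vector along 305° is (sin 305°, cos 305°) = (-0.8192, 0.5736).
Slope in that direction = a·(-0.8192) + b·(0.5736) = −0.20000.
Apparent dip = arctan|0.20000| = 11.3° (true dip is 30.4°, so apparent ≤ true as expected).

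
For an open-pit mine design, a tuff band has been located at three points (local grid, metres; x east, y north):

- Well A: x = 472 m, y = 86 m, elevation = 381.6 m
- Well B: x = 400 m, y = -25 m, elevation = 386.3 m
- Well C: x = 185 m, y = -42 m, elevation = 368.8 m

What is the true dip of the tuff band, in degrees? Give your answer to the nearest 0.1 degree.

7.6°

Let the plane be z = a·x + b·y + c.
Well B−Well A: −72a − 111b = 4.7;  Well C−Well A: −287a − 128b = −12.8.
Solving gives a = 0.08932, b = −0.10028.
Gradient magnitude |∇z| = √(a² + b²) = √(0.00798 + 0.01006) = 0.13430.
True dip = arctan(0.13430) = 7.6°, dipping toward NW (azimuth ≈ 318°).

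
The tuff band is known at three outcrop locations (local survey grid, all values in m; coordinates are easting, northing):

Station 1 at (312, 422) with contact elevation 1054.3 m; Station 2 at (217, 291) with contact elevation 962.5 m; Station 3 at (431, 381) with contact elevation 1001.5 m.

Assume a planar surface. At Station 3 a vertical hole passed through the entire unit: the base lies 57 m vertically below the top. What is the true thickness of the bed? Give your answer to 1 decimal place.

43.8 m

Two edge vectors: Station 1→Station 2 = (-95, -131, -91.8), Station 1→Station 3 = (119, -41, -52.8).
Normal n = (Station 1→Station 2) × (Station 1→Station 3) = (3153, -15940.2, 19484).
So ∂z/∂easting = −n_x/n_z = −0.16183 and ∂z/∂northing = −n_y/n_z = 0.81812.
|∇z| = √(a²+b²) = 0.83397, so dip δ = arctan(0.83397) = 39.83°.
True thickness = vertical thickness × cos δ = 57 × cos 39.83° = 43.8 m.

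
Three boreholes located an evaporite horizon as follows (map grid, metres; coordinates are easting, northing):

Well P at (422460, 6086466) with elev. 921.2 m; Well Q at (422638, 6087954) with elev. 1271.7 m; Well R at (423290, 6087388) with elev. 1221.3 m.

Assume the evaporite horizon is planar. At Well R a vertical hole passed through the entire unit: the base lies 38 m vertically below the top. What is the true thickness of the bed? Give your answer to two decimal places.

36.87 m

Two edge vectors: Well P→Well Q = (178, 1488, 350.5), Well P→Well R = (830, 922, 300.1).
Normal n = (Well P→Well Q) × (Well P→Well R) = (123387.8, 237497.2, -1070924).
So ∂z/∂easting = −n_x/n_z = 0.11522 and ∂z/∂northing = −n_y/n_z = 0.22177.
|∇z| = √(a²+b²) = 0.24991, so dip δ = arctan(0.24991) = 14.03°.
True thickness = vertical thickness × cos δ = 38 × cos 14.03° = 36.87 m.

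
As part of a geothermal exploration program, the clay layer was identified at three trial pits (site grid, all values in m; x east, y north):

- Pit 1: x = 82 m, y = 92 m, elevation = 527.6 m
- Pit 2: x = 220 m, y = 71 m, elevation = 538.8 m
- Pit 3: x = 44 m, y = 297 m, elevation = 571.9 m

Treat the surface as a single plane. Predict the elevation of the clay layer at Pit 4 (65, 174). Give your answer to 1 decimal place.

545.1 m

Two edge vectors: Pit 1→Pit 2 = (138, -21, 11.2), Pit 1→Pit 3 = (-38, 205, 44.3).
Normal n = (Pit 1→Pit 2) × (Pit 1→Pit 3) = (-3226.3, -6539, 27492).
So ∂z/∂x = −n_x/n_z = 0.11735 and ∂z/∂y = −n_y/n_z = 0.23785.
Intercept c from Pit 1: 527.6 − 9.62 − 21.88 = 496.09.
At (65, 174): z = 7.6 + 41.4 + 496.09 = 545.1 m.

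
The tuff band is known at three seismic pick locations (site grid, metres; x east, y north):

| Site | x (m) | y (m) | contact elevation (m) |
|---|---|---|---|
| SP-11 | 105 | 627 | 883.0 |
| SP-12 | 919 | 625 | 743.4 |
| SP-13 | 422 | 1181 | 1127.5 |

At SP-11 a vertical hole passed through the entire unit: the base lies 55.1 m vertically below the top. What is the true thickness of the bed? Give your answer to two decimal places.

47.97 m

Let the plane be z = a·x + b·y + c.
SP-12−SP-11: 814a − 2b = −139.6;  SP-13−SP-11: 317a + 554b = 244.5.
Solving gives a = −0.17018, b = 0.53871.
|∇z| = √(a²+b²) = 0.56495, so dip δ = arctan(0.56495) = 29.46°.
True thickness = vertical thickness × cos δ = 55.1 × cos 29.46° = 47.97 m.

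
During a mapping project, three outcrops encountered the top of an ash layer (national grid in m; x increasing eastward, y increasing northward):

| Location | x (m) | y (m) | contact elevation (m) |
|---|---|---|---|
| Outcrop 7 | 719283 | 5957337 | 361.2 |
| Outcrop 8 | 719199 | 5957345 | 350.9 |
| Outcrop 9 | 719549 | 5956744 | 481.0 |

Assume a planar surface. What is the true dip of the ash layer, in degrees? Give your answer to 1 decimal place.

Two edge vectors: Outcrop 7→Outcrop 8 = (-84, 8, -10.3), Outcrop 7→Outcrop 9 = (266, -593, 119.8).
Normal n = (Outcrop 7→Outcrop 8) × (Outcrop 7→Outcrop 9) = (-5149.5, 7323.4, 47684).
So ∂z/∂x = −n_x/n_z = 0.10799 and ∂z/∂y = −n_y/n_z = −0.15358.
Gradient magnitude |∇z| = √(a² + b²) = √(0.01166 + 0.02359) = 0.18775.
True dip = arctan(0.18775) = 10.6°, dipping toward NW (azimuth ≈ 325°).

10.6°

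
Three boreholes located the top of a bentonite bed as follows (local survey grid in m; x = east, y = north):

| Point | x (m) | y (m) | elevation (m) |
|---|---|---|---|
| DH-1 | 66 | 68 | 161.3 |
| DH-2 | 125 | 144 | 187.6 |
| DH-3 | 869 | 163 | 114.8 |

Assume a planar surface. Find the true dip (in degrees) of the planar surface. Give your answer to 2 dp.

Two edge vectors: DH-1→DH-2 = (59, 76, 26.3), DH-1→DH-3 = (803, 95, -46.5).
Normal n = (DH-1→DH-2) × (DH-1→DH-3) = (-6032.5, 23862.4, -55423).
So ∂z/∂x = −n_x/n_z = −0.10884 and ∂z/∂y = −n_y/n_z = 0.43055.
Gradient magnitude |∇z| = √(a² + b²) = √(0.01185 + 0.18537) = 0.44410.
True dip = arctan(0.44410) = 23.95°, dipping toward SSE (azimuth ≈ 166°).

23.95°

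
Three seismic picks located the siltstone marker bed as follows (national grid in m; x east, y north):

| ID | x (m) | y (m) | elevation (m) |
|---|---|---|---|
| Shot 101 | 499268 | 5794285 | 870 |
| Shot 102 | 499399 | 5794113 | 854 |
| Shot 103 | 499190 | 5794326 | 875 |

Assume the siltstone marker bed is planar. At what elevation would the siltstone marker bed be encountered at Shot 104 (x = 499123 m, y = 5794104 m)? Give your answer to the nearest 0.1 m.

Two edge vectors: Shot 101→Shot 102 = (131, -172, -16), Shot 101→Shot 103 = (-78, 41, 5).
Normal n = (Shot 101→Shot 102) × (Shot 101→Shot 103) = (-204, 593, -8045).
So ∂z/∂x = −n_x/n_z = −0.025357365 and ∂z/∂y = −n_y/n_z = 0.073710379.
Intercept c from Shot 101: 870 + 12660.12 − 427098.94 = −413568.82.
At (499123, 5794104): z = −12656.4 + 427085.6 − 413568.82 = 860.3 m.

860.3 m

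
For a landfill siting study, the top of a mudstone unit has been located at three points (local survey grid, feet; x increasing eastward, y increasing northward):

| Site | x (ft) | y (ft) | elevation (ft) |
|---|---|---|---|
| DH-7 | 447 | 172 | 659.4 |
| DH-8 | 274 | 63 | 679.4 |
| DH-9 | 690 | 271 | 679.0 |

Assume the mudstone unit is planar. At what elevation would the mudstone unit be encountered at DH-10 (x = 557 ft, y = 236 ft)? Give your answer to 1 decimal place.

Let the plane be z = a·x + b·y + c.
DH-8−DH-7: −173a − 109b = 20;  DH-9−DH-7: 243a + 99b = 19.6.
Solving gives a = 0.43979, b = −0.88150.
Then c = 659.4 − a·447 − b·172 = 614.43.
At (557, 236): z = 245.0 − 208.0 + 614.43 = 651.4 ft.

651.4 ft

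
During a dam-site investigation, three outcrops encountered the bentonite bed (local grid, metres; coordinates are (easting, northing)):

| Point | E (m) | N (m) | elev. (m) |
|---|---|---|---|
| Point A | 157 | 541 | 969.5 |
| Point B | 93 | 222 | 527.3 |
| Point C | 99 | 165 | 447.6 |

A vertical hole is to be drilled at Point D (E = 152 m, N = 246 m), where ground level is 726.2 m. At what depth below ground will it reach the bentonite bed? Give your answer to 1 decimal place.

Two edge vectors: Point A→Point B = (-64, -319, -442.2), Point A→Point C = (-58, -376, -521.9).
Normal n = (Point A→Point B) × (Point A→Point C) = (218.9, -7754, 5562).
So ∂z/∂E = −n_x/n_z = −0.03936 and ∂z/∂N = −n_y/n_z = 1.39410.
Intercept c from Point A: 969.5 + 6.18 − 754.21 = 221.47.
At (152, 246): z_contact = −5.98 + 342.95 + 221.47 = 558.44 m.
Depth below ground = 726.2 − 558.44 = 167.8 m.

167.8 m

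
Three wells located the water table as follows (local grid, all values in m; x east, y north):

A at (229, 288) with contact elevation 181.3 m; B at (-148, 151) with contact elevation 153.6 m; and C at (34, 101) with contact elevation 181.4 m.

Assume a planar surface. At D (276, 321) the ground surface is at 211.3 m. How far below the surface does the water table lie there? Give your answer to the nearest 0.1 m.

28.5 m

Let the plane be z = a·x + b·y + c.
B−A: −377a − 137b = −27.7;  C−A: −195a − 187b = 0.1.
Solving gives a = 0.11862, b = −0.12423.
Then c = 181.3 − a·229 − b·288 = 189.91.
At (276, 321): z_contact = 32.74 − 39.88 + 189.91 = 182.78 m.
Depth below ground = 211.3 − 182.78 = 28.5 m.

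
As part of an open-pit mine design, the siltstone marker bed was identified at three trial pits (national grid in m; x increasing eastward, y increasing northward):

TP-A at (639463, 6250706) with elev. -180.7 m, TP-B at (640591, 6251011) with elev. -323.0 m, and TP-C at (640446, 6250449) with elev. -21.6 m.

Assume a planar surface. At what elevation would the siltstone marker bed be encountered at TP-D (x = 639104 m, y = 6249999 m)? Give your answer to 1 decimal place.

194.9 m

Let the plane be z = a·x + b·y + c.
TP-B−TP-A: 1128a + 305b = −142.3;  TP-C−TP-A: 983a − 257b = 159.1.
Solving gives a = 0.020271625, b = −0.541529156.
Then c = -180.7 − a·639463 − b·6250706 = 3371795.89.
At (639104, 6249999): z = 12955.7 − 3384556.7 + 3371795.89 = 194.9 m.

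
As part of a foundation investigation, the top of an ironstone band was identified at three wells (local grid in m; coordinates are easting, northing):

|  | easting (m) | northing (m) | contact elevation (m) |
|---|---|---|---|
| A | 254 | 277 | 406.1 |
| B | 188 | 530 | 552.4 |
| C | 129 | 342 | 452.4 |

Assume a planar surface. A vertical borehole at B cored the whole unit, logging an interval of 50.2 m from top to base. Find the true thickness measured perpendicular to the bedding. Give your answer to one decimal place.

43.7 m

Let the plane be z = a·easting + b·northing + c.
B−A: −66a + 253b = 146.3;  C−A: −125a + 65b = 46.3.
Solving gives a = −0.08064, b = 0.55722.
|∇z| = √(a²+b²) = 0.56303, so dip δ = arctan(0.56303) = 29.38°.
True thickness = vertical thickness × cos δ = 50.2 × cos 29.38° = 43.7 m.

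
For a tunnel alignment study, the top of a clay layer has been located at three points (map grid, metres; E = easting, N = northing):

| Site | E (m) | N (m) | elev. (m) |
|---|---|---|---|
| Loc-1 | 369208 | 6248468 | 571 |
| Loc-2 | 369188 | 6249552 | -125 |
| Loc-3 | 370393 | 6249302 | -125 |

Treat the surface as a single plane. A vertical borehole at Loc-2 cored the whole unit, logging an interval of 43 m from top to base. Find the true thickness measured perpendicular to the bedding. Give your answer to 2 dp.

35.92 m

Two edge vectors: Loc-1→Loc-2 = (-20, 1084, -696), Loc-1→Loc-3 = (1185, 834, -696).
Normal n = (Loc-1→Loc-2) × (Loc-1→Loc-3) = (-174000, -838680, -1301220).
So ∂z/∂E = −n_x/n_z = −0.13372 and ∂z/∂N = −n_y/n_z = −0.64453.
|∇z| = √(a²+b²) = 0.65826, so dip δ = arctan(0.65826) = 33.36°.
True thickness = vertical thickness × cos δ = 43 × cos 33.36° = 35.92 m.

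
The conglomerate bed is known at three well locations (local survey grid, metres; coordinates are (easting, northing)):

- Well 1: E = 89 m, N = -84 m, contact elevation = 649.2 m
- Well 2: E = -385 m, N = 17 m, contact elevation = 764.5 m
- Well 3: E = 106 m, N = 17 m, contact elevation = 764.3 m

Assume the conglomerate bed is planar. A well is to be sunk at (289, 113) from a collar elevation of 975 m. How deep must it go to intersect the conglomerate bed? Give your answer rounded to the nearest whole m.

101 m

Two edge vectors: Well 1→Well 2 = (-474, 101, 115.3), Well 1→Well 3 = (17, 101, 115.1).
Normal n = (Well 1→Well 2) × (Well 1→Well 3) = (-20.2, 56517.5, -49591).
So ∂z/∂E = −n_x/n_z = −0.00041 and ∂z/∂N = −n_y/n_z = 1.13967.
Intercept c from Well 1: 649.2 + 0.04 + 95.73 = 744.97.
At (289, 113): z_contact = −0.1 + 128.8 + 744.97 = 873.6 m.
Depth below ground = 975 − 873.6 = 101 m.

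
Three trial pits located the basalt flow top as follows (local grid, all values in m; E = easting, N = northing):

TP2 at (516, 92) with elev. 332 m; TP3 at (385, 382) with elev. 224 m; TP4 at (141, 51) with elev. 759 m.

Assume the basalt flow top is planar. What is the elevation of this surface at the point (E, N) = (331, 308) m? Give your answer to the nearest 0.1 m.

343.0 m

Let the plane be z = a·E + b·N + c.
TP3−TP2: −131a + 290b = −108;  TP4−TP2: −375a − 41b = 427.
Solving gives a = −1.04628, b = −0.84504.
Then c = 332 − a·516 − b·92 = 949.62.
At (331, 308): z = −346.3 − 260.3 + 949.62 = 343.0 m.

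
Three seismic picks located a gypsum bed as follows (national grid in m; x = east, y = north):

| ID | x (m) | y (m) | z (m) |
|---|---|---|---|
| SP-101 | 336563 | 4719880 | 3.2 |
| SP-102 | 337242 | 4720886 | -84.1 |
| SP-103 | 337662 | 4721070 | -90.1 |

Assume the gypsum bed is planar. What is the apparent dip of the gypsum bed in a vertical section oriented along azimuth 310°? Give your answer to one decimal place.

5.5°

Let the plane be z = a·x + b·y + c.
SP-102−SP-101: 679a + 1006b = −87.3;  SP-103−SP-101: 1099a + 1190b = −93.3.
Solving gives a = 0.03370, b = −0.10952.
Unit vector along 310° is (sin 310°, cos 310°) = (-0.7660, 0.6428).
Slope in that direction = a·(-0.7660) + b·(0.6428) = −0.09621.
Apparent dip = arctan|0.09621| = 5.5° (true dip is 6.5°, so apparent ≤ true as expected).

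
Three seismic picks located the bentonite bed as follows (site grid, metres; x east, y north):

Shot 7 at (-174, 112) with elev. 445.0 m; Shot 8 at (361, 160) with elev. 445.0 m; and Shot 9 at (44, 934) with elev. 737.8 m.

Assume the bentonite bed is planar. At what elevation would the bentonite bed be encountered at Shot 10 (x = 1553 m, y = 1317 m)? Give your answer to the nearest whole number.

Two edge vectors: Shot 7→Shot 8 = (535, 48, 0), Shot 7→Shot 9 = (218, 822, 292.8).
Normal n = (Shot 7→Shot 8) × (Shot 7→Shot 9) = (14054.4, -156648, 429306).
So ∂z/∂x = −n_x/n_z = −0.03274 and ∂z/∂y = −n_y/n_z = 0.36489.
Intercept c from Shot 7: 445 − 5.70 − 40.87 = 398.44.
At (1553, 1317): z = −50.8 + 480.6 + 398.44 = 828.2 m.

828 m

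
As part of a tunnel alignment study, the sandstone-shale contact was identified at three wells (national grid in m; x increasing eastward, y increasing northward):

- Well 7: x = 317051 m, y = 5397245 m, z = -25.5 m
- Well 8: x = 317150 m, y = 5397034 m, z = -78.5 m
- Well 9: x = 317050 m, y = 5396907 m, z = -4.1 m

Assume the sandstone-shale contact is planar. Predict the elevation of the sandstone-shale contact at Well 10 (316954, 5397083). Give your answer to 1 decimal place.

Let the plane be z = a·x + b·y + c.
Well 8−Well 7: 99a − 211b = −53;  Well 9−Well 7: −1a − 338b = 21.4.
Solving gives a = −0.666094497, b = −0.061342916.
Then c = -25.5 − a·317051 − b·5397245 = 542243.17.
At (316954, 5397083): z = −211121.3 − 331072.8 + 542243.17 = 49.0 m.

49.0 m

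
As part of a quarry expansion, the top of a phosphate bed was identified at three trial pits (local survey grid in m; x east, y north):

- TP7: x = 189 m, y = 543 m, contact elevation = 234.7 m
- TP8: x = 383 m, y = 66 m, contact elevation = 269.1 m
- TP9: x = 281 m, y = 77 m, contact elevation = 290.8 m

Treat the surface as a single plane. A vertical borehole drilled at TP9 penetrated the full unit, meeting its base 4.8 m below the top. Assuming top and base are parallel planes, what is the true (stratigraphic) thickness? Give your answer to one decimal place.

4.6 m

Two edge vectors: TP7→TP8 = (194, -477, 34.4), TP7→TP9 = (92, -466, 56.1).
Normal n = (TP7→TP8) × (TP7→TP9) = (-10729.3, -7718.6, -46520).
So ∂z/∂x = −n_x/n_z = −0.23064 and ∂z/∂y = −n_y/n_z = −0.16592.
|∇z| = √(a²+b²) = 0.28412, so dip δ = arctan(0.28412) = 15.86°.
True thickness = vertical thickness × cos δ = 4.8 × cos 15.86° = 4.6 m.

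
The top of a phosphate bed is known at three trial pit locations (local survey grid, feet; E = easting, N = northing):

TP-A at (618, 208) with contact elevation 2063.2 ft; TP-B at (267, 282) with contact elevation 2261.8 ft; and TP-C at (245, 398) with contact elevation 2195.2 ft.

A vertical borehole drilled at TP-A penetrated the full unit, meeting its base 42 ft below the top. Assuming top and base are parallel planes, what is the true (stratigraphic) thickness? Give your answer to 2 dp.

Two edge vectors: TP-A→TP-B = (-351, 74, 198.6), TP-A→TP-C = (-373, 190, 132).
Normal n = (TP-A→TP-B) × (TP-A→TP-C) = (-27966, -27745.8, -39088).
So ∂z/∂E = −n_x/n_z = −0.71546 and ∂z/∂N = −n_y/n_z = −0.70983.
|∇z| = √(a²+b²) = 1.00784, so dip δ = arctan(1.00784) = 45.22°.
True thickness = vertical thickness × cos δ = 42 × cos 45.22° = 29.58 ft.

29.58 ft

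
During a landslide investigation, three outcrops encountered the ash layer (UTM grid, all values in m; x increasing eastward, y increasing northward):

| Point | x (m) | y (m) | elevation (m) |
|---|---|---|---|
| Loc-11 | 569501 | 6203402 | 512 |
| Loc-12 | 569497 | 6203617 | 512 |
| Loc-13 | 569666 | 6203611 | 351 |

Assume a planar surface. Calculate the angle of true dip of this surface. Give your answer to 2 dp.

43.64°

Let the plane be z = a·x + b·y + c.
Loc-12−Loc-11: −4a + 215b = 0;  Loc-13−Loc-11: 165a + 209b = −161.
Solving gives a = −0.95329, b = −0.01774.
Gradient magnitude |∇z| = √(a² + b²) = √(0.90877 + 0.00031) = 0.95346.
True dip = arctan(0.95346) = 43.64°, dipping toward E (azimuth ≈ 089°).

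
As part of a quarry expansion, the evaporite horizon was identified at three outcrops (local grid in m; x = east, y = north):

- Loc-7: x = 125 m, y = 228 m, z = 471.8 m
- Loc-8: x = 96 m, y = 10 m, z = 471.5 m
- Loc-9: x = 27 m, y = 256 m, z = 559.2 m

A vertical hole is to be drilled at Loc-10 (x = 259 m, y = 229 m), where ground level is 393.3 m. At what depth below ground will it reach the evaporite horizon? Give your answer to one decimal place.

Let the plane be z = a·x + b·y + c.
Loc-8−Loc-7: −29a − 218b = −0.3;  Loc-9−Loc-7: −98a + 28b = 87.4.
Solving gives a = −0.85880, b = 0.11562.
Then c = 471.8 − a·125 − b·228 = 552.79.
At (259, 229): z_contact = −222.43 + 26.48 + 552.79 = 356.84 m.
Depth below ground = 393.3 − 356.84 = 36.5 m.

36.5 m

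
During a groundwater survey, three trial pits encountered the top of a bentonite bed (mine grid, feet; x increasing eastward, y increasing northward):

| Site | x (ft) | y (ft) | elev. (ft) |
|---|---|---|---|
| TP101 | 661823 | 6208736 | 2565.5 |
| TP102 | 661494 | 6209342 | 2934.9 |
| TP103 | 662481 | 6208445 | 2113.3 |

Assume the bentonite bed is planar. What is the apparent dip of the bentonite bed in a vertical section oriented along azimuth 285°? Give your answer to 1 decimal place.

Let the plane be z = a·x + b·y + c.
TP102−TP101: −329a + 606b = 369.4;  TP103−TP101: 658a − 291b = −452.2.
Solving gives a = −0.54961, b = 0.31118.
Unit vector along 285° is (sin 285°, cos 285°) = (-0.9659, 0.2588).
Slope in that direction = a·(-0.9659) + b·(0.2588) = 0.61143.
Apparent dip = arctan|0.61143| = 31.4° (true dip is 32.3°, so apparent ≤ true as expected).

31.4°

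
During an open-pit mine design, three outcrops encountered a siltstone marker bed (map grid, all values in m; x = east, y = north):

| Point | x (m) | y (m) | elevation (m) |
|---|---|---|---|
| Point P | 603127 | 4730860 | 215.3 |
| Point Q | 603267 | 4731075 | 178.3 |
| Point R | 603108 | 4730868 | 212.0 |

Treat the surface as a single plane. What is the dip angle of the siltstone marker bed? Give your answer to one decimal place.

Two edge vectors: Point P→Point Q = (140, 215, -37), Point P→Point R = (-19, 8, -3.3).
Normal n = (Point P→Point Q) × (Point P→Point R) = (-413.5, 1165, 5205).
So ∂z/∂x = −n_x/n_z = 0.07944 and ∂z/∂y = −n_y/n_z = −0.22382.
Gradient magnitude |∇z| = √(a² + b²) = √(0.00631 + 0.05010) = 0.23750.
True dip = arctan(0.23750) = 13.4°, dipping toward NNW (azimuth ≈ 340°).

13.4°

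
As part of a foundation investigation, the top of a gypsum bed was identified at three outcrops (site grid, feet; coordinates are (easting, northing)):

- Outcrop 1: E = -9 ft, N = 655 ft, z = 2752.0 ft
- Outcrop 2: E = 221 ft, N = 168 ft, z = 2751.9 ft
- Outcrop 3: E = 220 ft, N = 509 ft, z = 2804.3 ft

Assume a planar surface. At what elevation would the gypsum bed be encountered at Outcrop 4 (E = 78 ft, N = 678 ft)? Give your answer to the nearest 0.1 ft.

Two edge vectors: Outcrop 1→Outcrop 2 = (230, -487, -0.1), Outcrop 1→Outcrop 3 = (229, -146, 52.3).
Normal n = (Outcrop 1→Outcrop 2) × (Outcrop 1→Outcrop 3) = (-25484.7, -12051.9, 77943).
So ∂z/∂E = −n_x/n_z = 0.32697 and ∂z/∂N = −n_y/n_z = 0.15462.
Intercept c from Outcrop 1: 2752 + 2.94 − 101.28 = 2653.66.
At (78, 678): z = 25.5 + 104.8 + 2653.66 = 2784.0 ft.

2784.0 ft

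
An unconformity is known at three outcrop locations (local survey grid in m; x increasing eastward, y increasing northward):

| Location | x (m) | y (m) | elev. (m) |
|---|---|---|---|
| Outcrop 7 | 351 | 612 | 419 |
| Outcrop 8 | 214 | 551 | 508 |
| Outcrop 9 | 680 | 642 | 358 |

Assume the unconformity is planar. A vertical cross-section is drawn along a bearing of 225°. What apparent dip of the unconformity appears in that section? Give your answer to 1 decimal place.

Two edge vectors: Outcrop 7→Outcrop 8 = (-137, -61, 89), Outcrop 7→Outcrop 9 = (329, 30, -61).
Normal n = (Outcrop 7→Outcrop 8) × (Outcrop 7→Outcrop 9) = (1051, 20924, 15959).
So ∂z/∂x = −n_x/n_z = −0.06586 and ∂z/∂y = −n_y/n_z = −1.31111.
Unit vector along 225° is (sin 225°, cos 225°) = (-0.7071, -0.7071).
Slope in that direction = a·(-0.7071) + b·(-0.7071) = 0.97366.
Apparent dip = arctan|0.97366| = 44.2° (true dip is 52.7°, so apparent ≤ true as expected).

44.2°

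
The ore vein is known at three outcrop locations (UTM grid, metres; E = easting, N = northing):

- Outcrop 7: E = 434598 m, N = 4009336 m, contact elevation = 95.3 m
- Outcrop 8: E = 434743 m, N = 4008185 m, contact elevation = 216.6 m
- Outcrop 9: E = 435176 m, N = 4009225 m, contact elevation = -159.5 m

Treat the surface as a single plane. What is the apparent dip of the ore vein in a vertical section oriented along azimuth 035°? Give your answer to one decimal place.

22.1°

Let the plane be z = a·E + b·N + c.
Outcrop 8−Outcrop 7: 145a − 1151b = 121.3;  Outcrop 9−Outcrop 7: 578a − 111b = −254.8.
Solving gives a = −0.47250, b = −0.16491.
Unit vector along 035° is (sin 35°, cos 35°) = (0.5736, 0.8192).
Slope in that direction = a·(0.5736) + b·(0.8192) = −0.40610.
Apparent dip = arctan|0.40610| = 22.1° (true dip is 26.6°, so apparent ≤ true as expected).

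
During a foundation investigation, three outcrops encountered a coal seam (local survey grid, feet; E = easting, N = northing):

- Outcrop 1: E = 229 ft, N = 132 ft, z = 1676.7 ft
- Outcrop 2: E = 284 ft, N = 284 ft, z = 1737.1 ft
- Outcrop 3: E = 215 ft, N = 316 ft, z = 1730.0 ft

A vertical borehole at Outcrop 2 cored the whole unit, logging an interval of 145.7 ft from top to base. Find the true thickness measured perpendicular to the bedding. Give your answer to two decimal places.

Two edge vectors: Outcrop 1→Outcrop 2 = (55, 152, 60.4), Outcrop 1→Outcrop 3 = (-14, 184, 53.3).
Normal n = (Outcrop 1→Outcrop 2) × (Outcrop 1→Outcrop 3) = (-3012, -3777.1, 12248).
So ∂z/∂E = −n_x/n_z = 0.24592 and ∂z/∂N = −n_y/n_z = 0.30839.
|∇z| = √(a²+b²) = 0.39443, so dip δ = arctan(0.39443) = 21.53°.
True thickness = vertical thickness × cos δ = 145.7 × cos 21.53° = 135.54 ft.

135.54 ft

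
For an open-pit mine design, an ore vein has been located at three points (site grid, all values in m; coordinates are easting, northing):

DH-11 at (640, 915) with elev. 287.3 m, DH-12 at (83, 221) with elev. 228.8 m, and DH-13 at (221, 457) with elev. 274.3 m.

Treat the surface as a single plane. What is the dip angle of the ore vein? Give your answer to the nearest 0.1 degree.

34.8°

Two edge vectors: DH-11→DH-12 = (-557, -694, -58.5), DH-11→DH-13 = (-419, -458, -13).
Normal n = (DH-11→DH-12) × (DH-11→DH-13) = (-17771, 17270.5, -35680).
So ∂z/∂easting = −n_x/n_z = −0.49807 and ∂z/∂northing = −n_y/n_z = 0.48404.
Gradient magnitude |∇z| = √(a² + b²) = √(0.24807 + 0.23429) = 0.69452.
True dip = arctan(0.69452) = 34.8°, dipping toward SE (azimuth ≈ 134°).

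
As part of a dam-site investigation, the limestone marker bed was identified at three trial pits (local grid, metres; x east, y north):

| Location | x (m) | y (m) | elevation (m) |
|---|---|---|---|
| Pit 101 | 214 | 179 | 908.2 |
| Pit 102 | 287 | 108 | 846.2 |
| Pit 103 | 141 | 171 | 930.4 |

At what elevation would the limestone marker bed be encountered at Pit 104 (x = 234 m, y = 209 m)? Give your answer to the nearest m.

916 m

Two edge vectors: Pit 101→Pit 102 = (73, -71, -62), Pit 101→Pit 103 = (-73, -8, 22.2).
Normal n = (Pit 101→Pit 102) × (Pit 101→Pit 103) = (-2072.2, 2905.4, -5767).
So ∂z/∂x = −n_x/n_z = −0.35932 and ∂z/∂y = −n_y/n_z = 0.50380.
Intercept c from Pit 101: 908.2 + 76.89 − 90.18 = 894.91.
At (234, 209): z = −84.1 + 105.3 + 894.91 = 916.1 m.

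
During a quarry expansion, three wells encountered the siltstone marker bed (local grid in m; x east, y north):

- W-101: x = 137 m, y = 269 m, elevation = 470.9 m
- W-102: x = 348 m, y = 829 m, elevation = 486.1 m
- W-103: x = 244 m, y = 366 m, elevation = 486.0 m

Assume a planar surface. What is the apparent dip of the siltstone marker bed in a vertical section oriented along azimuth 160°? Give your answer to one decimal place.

5.6°

Two edge vectors: W-101→W-102 = (211, 560, 15.2), W-101→W-103 = (107, 97, 15.1).
Normal n = (W-101→W-102) × (W-101→W-103) = (6981.6, -1559.7, -39453).
So ∂z/∂x = −n_x/n_z = 0.17696 and ∂z/∂y = −n_y/n_z = −0.03953.
Unit vector along 160° is (sin 160°, cos 160°) = (0.3420, -0.9397).
Slope in that direction = a·(0.3420) + b·(-0.9397) = 0.09767.
Apparent dip = arctan|0.09767| = 5.6° (true dip is 10.3°, so apparent ≤ true as expected).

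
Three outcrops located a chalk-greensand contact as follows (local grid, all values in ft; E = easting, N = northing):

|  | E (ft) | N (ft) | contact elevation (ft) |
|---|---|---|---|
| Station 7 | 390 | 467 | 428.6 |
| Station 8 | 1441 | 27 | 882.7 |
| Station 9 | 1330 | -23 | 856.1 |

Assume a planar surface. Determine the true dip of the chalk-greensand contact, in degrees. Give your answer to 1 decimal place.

Two edge vectors: Station 7→Station 8 = (1051, -440, 454.1), Station 7→Station 9 = (940, -490, 427.5).
Normal n = (Station 7→Station 8) × (Station 7→Station 9) = (34409, -22448.5, -101390).
So ∂z/∂E = −n_x/n_z = 0.33937 and ∂z/∂N = −n_y/n_z = −0.22141.
Gradient magnitude |∇z| = √(a² + b²) = √(0.11517 + 0.04902) = 0.40521.
True dip = arctan(0.40521) = 22.1°, dipping toward WNW (azimuth ≈ 303°).

22.1°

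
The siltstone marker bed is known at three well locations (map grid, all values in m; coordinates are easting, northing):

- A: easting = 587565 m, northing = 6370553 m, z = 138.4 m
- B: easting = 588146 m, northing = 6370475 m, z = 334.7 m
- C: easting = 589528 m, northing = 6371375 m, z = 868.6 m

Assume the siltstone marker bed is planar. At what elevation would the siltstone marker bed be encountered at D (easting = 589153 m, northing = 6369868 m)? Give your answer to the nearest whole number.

646 m

Two edge vectors: A→B = (581, -78, 196.3), A→C = (1963, 822, 730.2).
Normal n = (A→B) × (A→C) = (-218314.2, -38909.3, 630696).
So ∂z/∂easting = −n_x/n_z = 0.34614806 and ∂z/∂northing = −n_y/n_z = 0.06169264.
Intercept c from A: 138.4 − 203384.49 − 393016.22 = −596262.31.
At (589153, 6369868): z = 203934.2 + 392974.0 − 596262.31 = 645.8 m.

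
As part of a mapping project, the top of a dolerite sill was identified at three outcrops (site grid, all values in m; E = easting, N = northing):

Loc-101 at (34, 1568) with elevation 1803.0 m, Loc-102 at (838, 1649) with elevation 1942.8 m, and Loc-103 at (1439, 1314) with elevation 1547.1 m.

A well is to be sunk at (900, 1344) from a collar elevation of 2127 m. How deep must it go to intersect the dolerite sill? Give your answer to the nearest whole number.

567 m

Let the plane be z = a·E + b·N + c.
Loc-102−Loc-101: 804a + 81b = 139.8;  Loc-103−Loc-101: 1405a − 254b = −255.9.
Solving gives a = 0.04648, b = 1.26458.
Then c = 1803 − a·34 − b·1568 = −181.44.
At (900, 1344): z_contact = 41.8 + 1699.6 − 181.44 = 1560.0 m.
Depth below ground = 2127 − 1560.0 = 567 m.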